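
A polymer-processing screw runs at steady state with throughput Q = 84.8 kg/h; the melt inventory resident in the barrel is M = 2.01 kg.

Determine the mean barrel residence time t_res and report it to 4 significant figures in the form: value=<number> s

Throughput in SI: Q_s = 84.8 kg/h ÷ 3600 s/h = 0.0235556 kg/s
t_res = M / Q_s = 2.01 / 0.0235556 = 85.3302 s

value=85.33 s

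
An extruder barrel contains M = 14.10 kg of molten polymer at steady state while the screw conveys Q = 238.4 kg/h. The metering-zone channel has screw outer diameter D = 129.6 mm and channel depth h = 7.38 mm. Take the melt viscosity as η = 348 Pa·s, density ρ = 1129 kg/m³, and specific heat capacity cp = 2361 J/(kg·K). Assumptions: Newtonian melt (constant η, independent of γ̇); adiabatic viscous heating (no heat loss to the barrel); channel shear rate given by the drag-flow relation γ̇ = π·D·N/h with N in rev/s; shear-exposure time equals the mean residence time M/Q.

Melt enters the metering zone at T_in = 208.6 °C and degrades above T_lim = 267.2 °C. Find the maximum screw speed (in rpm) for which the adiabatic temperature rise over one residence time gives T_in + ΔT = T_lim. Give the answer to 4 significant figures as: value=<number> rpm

value=49.93 rpm

Throughput in SI: Q_s = 238.4 kg/h ÷ 3600 s/h = 0.0662222 kg/s
t_res = M / Q_s = 14.10 / 0.0662222 = 212.919 s
D = 129.6 mm = 0.1296 m;  h = 7.38 mm = 0.00738 m
ΔT_a = T_lim − T_in = 267.2 °C − 208.6 °C = 58.6 K
Invert ΔT = ηγ̇²t_res/(ρcp) for γ̇: γ̇_max² = ΔT_a ρ cp / (η t_res) = 58.6·1129·2361 / (348·212.919) = 2108.11 s⁻²
γ̇_max = √2108.11 = 45.9141 s⁻¹
N_max = γ̇_max h / (πD) = 45.9141·0.00738/(π·0.1296) = 0.832239 rev/s → ×60 = 49.9343 rpm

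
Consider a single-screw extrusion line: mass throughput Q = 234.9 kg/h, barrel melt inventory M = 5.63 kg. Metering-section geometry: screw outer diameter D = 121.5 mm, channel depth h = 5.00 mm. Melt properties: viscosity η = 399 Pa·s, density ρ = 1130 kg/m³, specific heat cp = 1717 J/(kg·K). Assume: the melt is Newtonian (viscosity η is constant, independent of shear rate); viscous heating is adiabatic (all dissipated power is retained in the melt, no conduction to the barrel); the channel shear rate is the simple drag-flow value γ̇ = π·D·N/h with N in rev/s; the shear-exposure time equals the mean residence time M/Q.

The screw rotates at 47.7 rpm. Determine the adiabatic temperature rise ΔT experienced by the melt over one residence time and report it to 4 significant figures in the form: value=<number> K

Throughput in SI: Q_s = 234.9 kg/h ÷ 3600 s/h = 0.06525 kg/s
Mean residence time: t_res = M/Q_s = 5.63 kg / 0.06525 kg/s = 86.2835 s
D = 121.5 mm = 0.1215 m;  h = 5.00 mm = 0.005 m;  N = 47.7 rpm / 60 = 0.795 rev/s
Shear rate: γ̇ = πDN/h = π·0.1215·0.795/0.005 = 60.6909 s⁻¹
ΔT = η·γ̇²·t_res/(ρ·cp) = [399 × 60.6909² × 86.2835] / [1130 × 1717] = 65.358 K

value=65.36 K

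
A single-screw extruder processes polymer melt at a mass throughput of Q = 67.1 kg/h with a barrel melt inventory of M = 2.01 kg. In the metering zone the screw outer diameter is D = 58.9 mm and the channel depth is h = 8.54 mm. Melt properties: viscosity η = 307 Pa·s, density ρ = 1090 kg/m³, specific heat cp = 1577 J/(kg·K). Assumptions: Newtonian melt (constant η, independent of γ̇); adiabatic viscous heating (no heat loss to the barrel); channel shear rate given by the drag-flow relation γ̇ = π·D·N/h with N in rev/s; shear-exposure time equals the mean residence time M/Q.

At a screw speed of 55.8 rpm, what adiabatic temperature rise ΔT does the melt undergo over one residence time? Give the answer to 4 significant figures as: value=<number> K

value=7.821 K

Convert throughput: Q = 67.1 kg/h = 67.1/3600 = 0.0186389 kg/s
Mean residence time: t_res = M/Q_s = 2.01 kg / 0.0186389 kg/s = 107.839 s
Convert to SI: D = 0.0589 m, h = 0.00854 m, N = 55.8/60 = 0.93 rev/s
Shear rate: γ̇ = πDN/h = π·0.0589·0.93/0.00854 = 20.1507 s⁻¹
Adiabatic rise: ΔT = η γ̇² t_res / (ρ cp) = 307·(20.1507)²·107.839 / (1090·1577) = 7.82054 K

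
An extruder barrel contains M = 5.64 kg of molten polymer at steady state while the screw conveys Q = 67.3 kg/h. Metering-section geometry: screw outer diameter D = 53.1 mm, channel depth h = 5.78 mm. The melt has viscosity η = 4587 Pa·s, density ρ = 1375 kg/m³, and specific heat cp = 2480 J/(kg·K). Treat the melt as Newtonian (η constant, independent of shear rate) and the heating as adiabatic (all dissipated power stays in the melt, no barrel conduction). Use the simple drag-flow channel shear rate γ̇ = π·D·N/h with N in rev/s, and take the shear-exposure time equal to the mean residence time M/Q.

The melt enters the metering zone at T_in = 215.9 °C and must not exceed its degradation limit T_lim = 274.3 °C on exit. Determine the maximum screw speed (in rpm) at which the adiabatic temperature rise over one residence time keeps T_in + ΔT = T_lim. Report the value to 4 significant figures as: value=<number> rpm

Convert throughput: Q = 67.3 kg/h = 67.3/3600 = 0.0186944 kg/s
Mean residence time: t_res = M/Q_s = 5.64 kg / 0.0186944 kg/s = 301.694 s
D = 53.1 mm = 0.0531 m;  h = 5.78 mm = 0.00578 m
Allowable rise: ΔT_a = T_lim − T_in = 274.3 − 215.9 = 58.4 K
Invert ΔT = ηγ̇²t_res/(ρcp) for γ̇: γ̇_max² = ΔT_a ρ cp / (η t_res) = 58.4·1375·2480 / (4587·301.694) = 143.904 s⁻²
Take the square root: γ̇_max = √(143.904) = 11.996 s⁻¹
N_max = γ̇_max·h / (π·D) = 11.996 · 0.00578 / (π · 0.0531) = 0.415642 rev/s = 24.9385 rpm

value=24.94 rpm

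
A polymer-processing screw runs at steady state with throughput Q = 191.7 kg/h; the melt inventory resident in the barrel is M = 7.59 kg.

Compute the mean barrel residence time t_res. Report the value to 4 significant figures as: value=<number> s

value=142.5 s

Q_s = Q / 3600 = 191.7 / 3600 = 0.05325 kg/s
t_res = M / Q_s = 7.59 ÷ 0.05325 = 142.535 s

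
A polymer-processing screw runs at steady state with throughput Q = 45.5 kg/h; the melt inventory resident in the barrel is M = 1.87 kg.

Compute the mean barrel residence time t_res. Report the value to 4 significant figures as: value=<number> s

value=148.0 s

Throughput in SI: Q_s = 45.5 kg/h ÷ 3600 s/h = 0.0126389 kg/s
t_res = M / Q_s = 1.87 / 0.0126389 = 147.956 s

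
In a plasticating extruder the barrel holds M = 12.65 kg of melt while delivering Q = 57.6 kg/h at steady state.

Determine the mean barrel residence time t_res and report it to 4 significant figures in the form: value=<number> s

value=790.6 s

Q_s = Q / 3600 = 57.6 / 3600 = 0.016 kg/s
Mean residence time: t_res = M/Q_s = 12.65 kg / 0.016 kg/s = 790.625 s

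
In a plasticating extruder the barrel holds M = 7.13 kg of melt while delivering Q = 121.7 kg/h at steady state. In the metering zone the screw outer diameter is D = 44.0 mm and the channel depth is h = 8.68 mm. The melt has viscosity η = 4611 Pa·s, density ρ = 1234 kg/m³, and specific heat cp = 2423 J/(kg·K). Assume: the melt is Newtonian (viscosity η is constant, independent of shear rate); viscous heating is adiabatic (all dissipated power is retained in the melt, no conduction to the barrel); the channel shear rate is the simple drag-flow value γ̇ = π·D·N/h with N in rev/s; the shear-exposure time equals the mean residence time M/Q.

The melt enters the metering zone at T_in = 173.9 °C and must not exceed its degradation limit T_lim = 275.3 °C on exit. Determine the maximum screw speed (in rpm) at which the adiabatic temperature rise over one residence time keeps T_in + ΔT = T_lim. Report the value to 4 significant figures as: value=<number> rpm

value=66.52 rpm

Convert throughput: Q = 121.7 kg/h = 121.7/3600 = 0.0338056 kg/s
Mean residence time: t_res = M/Q_s = 7.13 kg / 0.0338056 kg/s = 210.912 s
Geometry in SI: D = 44.0 mm → 0.044 m, h = 8.68 mm → 0.00868 m
Allowable rise: ΔT_a = T_lim − T_in = 275.3 − 173.9 = 101.4 K
γ̇_max² = ΔT_a·ρ·cp / (η·t_res) = [101.4 × 1234 × 2423] / [4611 × 210.912] = 311.753 s⁻²
Take the square root: γ̇_max = √(311.753) = 17.6565 s⁻¹
N_max = γ̇_max h / (πD) = 17.6565·0.00868/(π·0.044) = 1.10872 rev/s → ×60 = 66.5232 rpm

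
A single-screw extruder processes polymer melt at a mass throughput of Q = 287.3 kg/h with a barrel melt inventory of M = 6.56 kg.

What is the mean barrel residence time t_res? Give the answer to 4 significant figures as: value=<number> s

value=82.20 s

Q_s = Q / 3600 = 287.3 / 3600 = 0.0798056 kg/s
t_res = M / Q_s = 6.56 / 0.0798056 = 82.1998 s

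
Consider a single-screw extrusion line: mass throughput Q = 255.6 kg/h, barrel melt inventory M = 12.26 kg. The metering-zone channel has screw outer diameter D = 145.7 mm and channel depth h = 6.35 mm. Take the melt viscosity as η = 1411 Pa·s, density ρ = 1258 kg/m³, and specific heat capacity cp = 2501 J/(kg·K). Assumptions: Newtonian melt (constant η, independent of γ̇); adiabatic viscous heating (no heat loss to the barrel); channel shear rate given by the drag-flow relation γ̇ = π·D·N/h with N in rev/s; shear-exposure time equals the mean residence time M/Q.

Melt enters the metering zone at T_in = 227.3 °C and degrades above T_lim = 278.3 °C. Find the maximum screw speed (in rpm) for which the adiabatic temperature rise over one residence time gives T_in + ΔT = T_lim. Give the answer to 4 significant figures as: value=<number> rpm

Convert throughput: Q = 255.6 kg/h = 255.6/3600 = 0.071 kg/s
Mean residence time: t_res = M/Q_s = 12.26 kg / 0.071 kg/s = 172.676 s
Geometry in SI: D = 145.7 mm → 0.1457 m, h = 6.35 mm → 0.00635 m
ΔT_a = T_lim − T_in = 278.3 °C − 227.3 °C = 51 K
Invert ΔT = ηγ̇²t_res/(ρcp) for γ̇: γ̇_max² = ΔT_a ρ cp / (η t_res) = 51·1258·2501 / (1411·172.676) = 658.575 s⁻²
Take the square root: γ̇_max = √(658.575) = 25.6627 s⁻¹
N_max = γ̇_max h / (πD) = 25.6627·0.00635/(π·0.1457) = 0.356014 rev/s → ×60 = 21.3608 rpm

value=21.36 rpm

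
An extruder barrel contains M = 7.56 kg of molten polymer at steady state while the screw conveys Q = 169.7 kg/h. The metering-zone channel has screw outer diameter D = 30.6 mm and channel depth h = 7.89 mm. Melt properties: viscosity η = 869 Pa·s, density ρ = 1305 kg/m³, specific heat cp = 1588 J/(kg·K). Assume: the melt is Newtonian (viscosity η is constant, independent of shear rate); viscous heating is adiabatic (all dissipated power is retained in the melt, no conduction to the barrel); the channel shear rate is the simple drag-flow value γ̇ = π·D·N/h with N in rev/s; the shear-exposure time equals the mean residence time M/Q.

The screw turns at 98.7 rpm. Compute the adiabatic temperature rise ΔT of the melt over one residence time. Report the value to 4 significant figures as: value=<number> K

Convert throughput: Q = 169.7 kg/h = 169.7/3600 = 0.0471389 kg/s
Mean residence time: t_res = M/Q_s = 7.56 kg / 0.0471389 kg/s = 160.377 s
D = 30.6 mm = 0.0306 m;  h = 7.89 mm = 0.00789 m;  N = 98.7 rpm / 60 = 1.645 rev/s
γ̇ = π D N / h = (π)(0.0306)(1.645) / 0.00789 = 20.0429 s⁻¹
Adiabatic rise: ΔT = η γ̇² t_res / (ρ cp) = 869·(20.0429)²·160.377 / (1305·1588) = 27.016 K

value=27.02 K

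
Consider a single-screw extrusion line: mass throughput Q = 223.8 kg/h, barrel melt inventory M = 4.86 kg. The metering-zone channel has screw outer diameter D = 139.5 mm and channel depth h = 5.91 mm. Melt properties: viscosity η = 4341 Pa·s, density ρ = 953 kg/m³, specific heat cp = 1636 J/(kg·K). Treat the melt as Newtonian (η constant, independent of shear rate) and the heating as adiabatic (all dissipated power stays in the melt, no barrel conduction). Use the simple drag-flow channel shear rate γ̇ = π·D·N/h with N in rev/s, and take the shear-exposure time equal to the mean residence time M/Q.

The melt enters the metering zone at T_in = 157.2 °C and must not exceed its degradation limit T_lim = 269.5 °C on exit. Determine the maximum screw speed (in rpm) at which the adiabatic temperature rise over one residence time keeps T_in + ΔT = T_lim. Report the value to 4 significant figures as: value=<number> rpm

Convert throughput: Q = 223.8 kg/h = 223.8/3600 = 0.0621667 kg/s
t_res = M / Q_s = 4.86 / 0.0621667 = 78.1769 s
Geometry in SI: D = 139.5 mm → 0.1395 m, h = 5.91 mm → 0.00591 m
ΔT_a = T_lim − T_in = 269.5 − 157.2 = 112.3 K
γ̇_max² = ΔT_a·ρ·cp / (η·t_res) = [112.3 × 953 × 1636] / [4341 × 78.1769] = 515.926 s⁻²
γ̇_max = √515.926 = 22.714 s⁻¹
Solve γ̇ = πDN/h for N: N_max = γ̇_max·h/(π·D) = 22.714 × 0.00591 / (π × 0.1395) = 0.306307 rev/s = 18.3784 rpm

value=18.38 rpm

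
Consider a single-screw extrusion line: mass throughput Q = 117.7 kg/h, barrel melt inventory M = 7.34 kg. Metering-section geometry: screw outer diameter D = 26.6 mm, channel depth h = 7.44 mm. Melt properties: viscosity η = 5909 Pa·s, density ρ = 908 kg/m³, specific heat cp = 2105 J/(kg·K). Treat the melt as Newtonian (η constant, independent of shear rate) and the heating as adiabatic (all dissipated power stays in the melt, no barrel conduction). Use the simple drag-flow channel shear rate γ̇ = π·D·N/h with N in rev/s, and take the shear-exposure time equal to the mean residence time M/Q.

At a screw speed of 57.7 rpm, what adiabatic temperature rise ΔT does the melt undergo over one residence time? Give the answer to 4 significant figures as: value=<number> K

Convert throughput: Q = 117.7 kg/h = 117.7/3600 = 0.0326944 kg/s
Mean residence time: t_res = M/Q_s = 7.34 kg / 0.0326944 kg/s = 224.503 s
Convert to SI: D = 0.0266 m, h = 0.00744 m, N = 57.7/60 = 0.961667 rev/s
Shear rate: γ̇ = πDN/h = π·0.0266·0.961667/0.00744 = 10.8015 s⁻¹
ΔT = η·γ̇²·t_res / (ρ·cp) = 5909 · (10.8015)² · 224.503 / (908 · 2105) = 80.9775 K

value=80.98 K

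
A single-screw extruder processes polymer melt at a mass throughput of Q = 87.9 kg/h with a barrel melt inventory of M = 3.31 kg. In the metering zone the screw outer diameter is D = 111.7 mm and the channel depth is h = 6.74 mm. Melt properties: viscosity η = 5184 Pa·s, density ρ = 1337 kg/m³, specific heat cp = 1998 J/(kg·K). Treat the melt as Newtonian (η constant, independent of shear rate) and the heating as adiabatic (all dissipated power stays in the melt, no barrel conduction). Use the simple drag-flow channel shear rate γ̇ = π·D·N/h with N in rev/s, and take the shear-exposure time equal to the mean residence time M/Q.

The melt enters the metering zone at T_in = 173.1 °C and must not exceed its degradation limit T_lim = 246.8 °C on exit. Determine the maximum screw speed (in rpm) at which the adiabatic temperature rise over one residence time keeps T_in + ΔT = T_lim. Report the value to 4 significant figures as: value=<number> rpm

value=19.29 rpm

Convert throughput: Q = 87.9 kg/h = 87.9/3600 = 0.0244167 kg/s
t_res = M / Q_s = 3.31 / 0.0244167 = 135.563 s
Convert to metres: D = 0.1117 m, h = 0.00674 m
ΔT_a = T_lim − T_in = 246.8 °C − 173.1 °C = 73.7 K
γ̇_max² = ΔT_a·ρ·cp / (η·t_res) = [73.7 × 1337 × 1998] / [5184 × 135.563] = 280.148 s⁻²
Take the square root: γ̇_max = √(280.148) = 16.7376 s⁻¹
Solve γ̇ = πDN/h for N: N_max = γ̇_max·h/(π·D) = 16.7376 × 0.00674 / (π × 0.1117) = 0.321478 rev/s = 19.2887 rpm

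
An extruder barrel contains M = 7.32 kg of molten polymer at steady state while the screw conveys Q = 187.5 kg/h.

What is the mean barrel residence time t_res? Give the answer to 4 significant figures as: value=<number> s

value=140.5 s

Convert throughput: Q = 187.5 kg/h = 187.5/3600 = 0.0520833 kg/s
t_res = M / Q_s = 7.32 / 0.0520833 = 140.544 s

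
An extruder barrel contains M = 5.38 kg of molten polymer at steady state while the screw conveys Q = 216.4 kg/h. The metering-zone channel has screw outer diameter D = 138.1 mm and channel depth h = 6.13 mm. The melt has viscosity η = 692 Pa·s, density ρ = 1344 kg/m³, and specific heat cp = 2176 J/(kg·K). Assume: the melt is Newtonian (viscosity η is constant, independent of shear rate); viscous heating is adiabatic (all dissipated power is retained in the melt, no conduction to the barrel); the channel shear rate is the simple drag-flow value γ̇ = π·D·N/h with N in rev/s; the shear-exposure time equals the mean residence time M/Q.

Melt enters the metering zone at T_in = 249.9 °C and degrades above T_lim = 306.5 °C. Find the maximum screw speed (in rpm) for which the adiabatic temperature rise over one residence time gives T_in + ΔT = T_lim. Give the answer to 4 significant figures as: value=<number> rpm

Convert throughput: Q = 216.4 kg/h = 216.4/3600 = 0.0601111 kg/s
Mean residence time: t_res = M/Q_s = 5.38 kg / 0.0601111 kg/s = 89.5009 s
Geometry in SI: D = 138.1 mm → 0.1381 m, h = 6.13 mm → 0.00613 m
Allowable rise: ΔT_a = T_lim − T_in = 306.5 − 249.9 = 56.6 K
γ̇_max² = ΔT_a·ρ·cp / (η·t_res) = [56.6 × 1344 × 2176] / [692 × 89.5009] = 2672.64 s⁻²
γ̇_max = √2672.64 = 51.6976 s⁻¹
Solve γ̇ = πDN/h for N: N_max = γ̇_max·h/(π·D) = 51.6976 × 0.00613 / (π × 0.1381) = 0.730445 rev/s = 43.8267 rpm

value=43.83 rpm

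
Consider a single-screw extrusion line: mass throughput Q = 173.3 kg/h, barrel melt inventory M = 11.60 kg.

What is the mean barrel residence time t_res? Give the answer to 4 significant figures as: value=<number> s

Throughput in SI: Q_s = 173.3 kg/h ÷ 3600 s/h = 0.0481389 kg/s
t_res = M / Q_s = 11.60 / 0.0481389 = 240.969 s

value=241.0 s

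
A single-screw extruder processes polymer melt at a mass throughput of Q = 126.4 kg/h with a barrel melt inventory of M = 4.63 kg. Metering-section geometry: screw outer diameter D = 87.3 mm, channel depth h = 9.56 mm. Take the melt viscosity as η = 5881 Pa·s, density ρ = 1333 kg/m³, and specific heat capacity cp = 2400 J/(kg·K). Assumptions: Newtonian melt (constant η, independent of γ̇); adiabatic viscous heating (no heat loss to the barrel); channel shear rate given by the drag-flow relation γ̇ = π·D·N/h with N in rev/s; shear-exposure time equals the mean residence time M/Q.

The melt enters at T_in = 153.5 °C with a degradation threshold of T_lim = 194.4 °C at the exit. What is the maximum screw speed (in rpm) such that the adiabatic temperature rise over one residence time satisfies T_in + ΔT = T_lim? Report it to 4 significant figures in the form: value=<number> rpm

value=27.17 rpm

Convert throughput: Q = 126.4 kg/h = 126.4/3600 = 0.0351111 kg/s
t_res = M / Q_s = 4.63 / 0.0351111 = 131.867 s
Convert to metres: D = 0.0873 m, h = 0.00956 m
ΔT_a = T_lim − T_in = 194.4 − 153.5 = 40.9 K
Invert ΔT = ηγ̇²t_res/(ρcp) for γ̇: γ̇_max² = ΔT_a ρ cp / (η t_res) = 40.9·1333·2400 / (5881·131.867) = 168.724 s⁻²
Take the square root: γ̇_max = √(168.724) = 12.9894 s⁻¹
Solve γ̇ = πDN/h for N: N_max = γ̇_max·h/(π·D) = 12.9894 × 0.00956 / (π × 0.0873) = 0.452775 rev/s = 27.1665 rpm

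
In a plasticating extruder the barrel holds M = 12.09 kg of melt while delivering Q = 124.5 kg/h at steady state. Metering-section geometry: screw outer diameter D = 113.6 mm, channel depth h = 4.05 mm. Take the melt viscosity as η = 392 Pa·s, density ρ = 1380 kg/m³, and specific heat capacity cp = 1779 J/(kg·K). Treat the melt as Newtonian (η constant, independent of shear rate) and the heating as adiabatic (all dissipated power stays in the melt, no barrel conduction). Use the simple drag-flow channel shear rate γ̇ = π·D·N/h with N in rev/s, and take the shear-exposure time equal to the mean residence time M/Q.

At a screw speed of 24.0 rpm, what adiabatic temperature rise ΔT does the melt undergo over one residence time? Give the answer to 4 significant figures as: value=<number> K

value=69.35 K

Convert throughput: Q = 124.5 kg/h = 124.5/3600 = 0.0345833 kg/s
t_res = M / Q_s = 12.09 ÷ 0.0345833 = 349.59 s
D = 113.6 mm = 0.1136 m;  h = 4.05 mm = 0.00405 m;  N = 24.0 rpm / 60 = 0.4 rev/s
γ̇ = π·D·N / h = π · 0.1136 · 0.4 / 0.00405 = 35.2479 s⁻¹
Adiabatic rise: ΔT = η γ̇² t_res / (ρ cp) = 392·(35.2479)²·349.59 / (1380·1779) = 69.3517 K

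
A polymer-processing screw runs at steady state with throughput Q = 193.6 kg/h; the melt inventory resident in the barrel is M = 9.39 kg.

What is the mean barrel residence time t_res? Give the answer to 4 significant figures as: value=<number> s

value=174.6 s

Throughput in SI: Q_s = 193.6 kg/h ÷ 3600 s/h = 0.0537778 kg/s
Mean residence time: t_res = M/Q_s = 9.39 kg / 0.0537778 kg/s = 174.607 s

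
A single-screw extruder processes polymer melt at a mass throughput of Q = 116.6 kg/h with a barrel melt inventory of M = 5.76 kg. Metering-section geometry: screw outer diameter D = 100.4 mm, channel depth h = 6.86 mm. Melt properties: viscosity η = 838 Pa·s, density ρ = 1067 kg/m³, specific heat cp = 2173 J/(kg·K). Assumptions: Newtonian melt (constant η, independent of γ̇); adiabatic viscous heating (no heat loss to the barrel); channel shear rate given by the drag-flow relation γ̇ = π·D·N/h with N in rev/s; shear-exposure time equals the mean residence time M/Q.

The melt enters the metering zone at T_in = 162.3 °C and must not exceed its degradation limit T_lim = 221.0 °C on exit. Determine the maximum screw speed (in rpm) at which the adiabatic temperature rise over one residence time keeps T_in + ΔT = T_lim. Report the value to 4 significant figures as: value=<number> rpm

value=39.44 rpm

Throughput in SI: Q_s = 116.6 kg/h ÷ 3600 s/h = 0.0323889 kg/s
t_res = M / Q_s = 5.76 ÷ 0.0323889 = 177.839 s
D = 100.4 mm = 0.1004 m;  h = 6.86 mm = 0.00686 m
Allowable rise: ΔT_a = T_lim − T_in = 221.0 − 162.3 = 58.7 K
γ̇_max² = ΔT_a·ρ·cp / (η·t_res) = [58.7 × 1067 × 2173] / [838 × 177.839] = 913.254 s⁻²
γ̇_max = √913.254 = 30.2201 s⁻¹
N_max = γ̇_max·h / (π·D) = 30.2201 · 0.00686 / (π · 0.1004) = 0.657259 rev/s = 39.4355 rpm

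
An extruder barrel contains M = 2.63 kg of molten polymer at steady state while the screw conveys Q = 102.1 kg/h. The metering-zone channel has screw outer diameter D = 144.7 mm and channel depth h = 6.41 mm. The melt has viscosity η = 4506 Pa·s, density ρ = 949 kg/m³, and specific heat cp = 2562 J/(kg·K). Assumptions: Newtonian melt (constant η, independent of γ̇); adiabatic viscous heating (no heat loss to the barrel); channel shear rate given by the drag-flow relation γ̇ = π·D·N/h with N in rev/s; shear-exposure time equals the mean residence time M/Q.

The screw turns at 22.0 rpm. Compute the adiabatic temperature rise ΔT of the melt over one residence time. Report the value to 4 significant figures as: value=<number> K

value=116.2 K

Convert throughput: Q = 102.1 kg/h = 102.1/3600 = 0.0283611 kg/s
t_res = M / Q_s = 2.63 / 0.0283611 = 92.7326 s
D = 144.7 mm = 0.1447 m;  h = 6.41 mm = 0.00641 m;  N = 22.0 rpm / 60 = 0.366667 rev/s
γ̇ = π·D·N / h = π · 0.1447 · 0.366667 / 0.00641 = 26.0035 s⁻¹
ΔT = η·γ̇²·t_res / (ρ·cp) = 4506 · (26.0035)² · 92.7326 / (949 · 2562) = 116.21 K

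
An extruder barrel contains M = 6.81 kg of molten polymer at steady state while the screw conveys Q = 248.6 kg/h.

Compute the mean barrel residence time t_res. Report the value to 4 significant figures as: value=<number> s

value=98.62 s

Q_s = Q / 3600 = 248.6 / 3600 = 0.0690556 kg/s
t_res = M / Q_s = 6.81 / 0.0690556 = 98.6163 s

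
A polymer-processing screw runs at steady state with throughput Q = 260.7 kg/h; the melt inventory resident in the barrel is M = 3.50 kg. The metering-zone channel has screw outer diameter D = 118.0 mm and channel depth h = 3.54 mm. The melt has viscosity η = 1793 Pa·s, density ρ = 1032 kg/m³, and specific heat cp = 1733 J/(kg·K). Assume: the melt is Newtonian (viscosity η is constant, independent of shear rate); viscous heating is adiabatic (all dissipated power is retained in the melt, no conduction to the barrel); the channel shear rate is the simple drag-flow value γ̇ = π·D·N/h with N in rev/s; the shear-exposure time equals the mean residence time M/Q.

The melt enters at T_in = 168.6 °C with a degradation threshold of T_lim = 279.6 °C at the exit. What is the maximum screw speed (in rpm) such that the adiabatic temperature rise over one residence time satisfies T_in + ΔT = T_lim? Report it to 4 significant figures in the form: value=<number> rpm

value=27.42 rpm

Convert throughput: Q = 260.7 kg/h = 260.7/3600 = 0.0724167 kg/s
t_res = M / Q_s = 3.50 / 0.0724167 = 48.3314 s
Geometry in SI: D = 118.0 mm → 0.118 m, h = 3.54 mm → 0.00354 m
Allowable rise: ΔT_a = T_lim − T_in = 279.6 − 168.6 = 111 K
γ̇_max² = ΔT_a·ρ·cp/(η·t_res) = 111·1032·1733/(1793·48.3314) = 2290.82 s⁻²
Take the square root: γ̇_max = √(2290.82) = 47.8625 s⁻¹
Solve γ̇ = πDN/h for N: N_max = γ̇_max·h/(π·D) = 47.8625 × 0.00354 / (π × 0.118) = 0.457054 rev/s = 27.4232 rpm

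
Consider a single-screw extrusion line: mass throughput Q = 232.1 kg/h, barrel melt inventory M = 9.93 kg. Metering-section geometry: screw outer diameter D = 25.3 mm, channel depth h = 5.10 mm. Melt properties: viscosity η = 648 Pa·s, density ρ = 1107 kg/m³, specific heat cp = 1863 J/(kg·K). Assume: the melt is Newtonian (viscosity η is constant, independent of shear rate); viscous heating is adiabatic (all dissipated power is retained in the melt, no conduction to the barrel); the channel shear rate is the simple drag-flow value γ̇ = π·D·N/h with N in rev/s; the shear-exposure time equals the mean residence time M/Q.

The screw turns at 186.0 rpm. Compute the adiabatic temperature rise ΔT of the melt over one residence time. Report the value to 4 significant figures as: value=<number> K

value=113.0 K

Q_s = Q / 3600 = 232.1 / 3600 = 0.0644722 kg/s
t_res = M / Q_s = 9.93 / 0.0644722 = 154.02 s
Convert to SI: D = 0.0253 m, h = 0.0051 m, N = 186.0/60 = 3.1 rev/s
γ̇ = π·D·N / h = π · 0.0253 · 3.1 / 0.0051 = 48.3128 s⁻¹
Adiabatic rise: ΔT = η γ̇² t_res / (ρ cp) = 648·(48.3128)²·154.02 / (1107·1863) = 112.957 K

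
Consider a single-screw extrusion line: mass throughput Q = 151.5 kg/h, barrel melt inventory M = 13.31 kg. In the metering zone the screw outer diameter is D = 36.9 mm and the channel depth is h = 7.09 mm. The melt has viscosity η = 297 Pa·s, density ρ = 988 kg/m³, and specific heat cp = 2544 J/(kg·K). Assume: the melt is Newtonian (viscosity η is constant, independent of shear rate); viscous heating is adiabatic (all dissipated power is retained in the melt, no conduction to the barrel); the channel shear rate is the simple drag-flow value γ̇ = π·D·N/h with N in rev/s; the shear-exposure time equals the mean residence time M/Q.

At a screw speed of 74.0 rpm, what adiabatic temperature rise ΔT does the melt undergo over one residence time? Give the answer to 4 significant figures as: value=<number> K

value=15.20 K

Q_s = Q / 3600 = 151.5 / 3600 = 0.0420833 kg/s
Mean residence time: t_res = M/Q_s = 13.31 kg / 0.0420833 kg/s = 316.277 s
Geometry in metres: D = 36.9 mm → 0.0369 m, h = 7.09 mm → 0.00709 m; screw speed N = 74.0 rpm = 1.23333 rev/s
γ̇ = π D N / h = (π)(0.0369)(1.23333) / 0.00709 = 20.1656 s⁻¹
ΔT = η·γ̇²·t_res / (ρ·cp) = 297 · (20.1656)² · 316.277 / (988 · 2544) = 15.1975 K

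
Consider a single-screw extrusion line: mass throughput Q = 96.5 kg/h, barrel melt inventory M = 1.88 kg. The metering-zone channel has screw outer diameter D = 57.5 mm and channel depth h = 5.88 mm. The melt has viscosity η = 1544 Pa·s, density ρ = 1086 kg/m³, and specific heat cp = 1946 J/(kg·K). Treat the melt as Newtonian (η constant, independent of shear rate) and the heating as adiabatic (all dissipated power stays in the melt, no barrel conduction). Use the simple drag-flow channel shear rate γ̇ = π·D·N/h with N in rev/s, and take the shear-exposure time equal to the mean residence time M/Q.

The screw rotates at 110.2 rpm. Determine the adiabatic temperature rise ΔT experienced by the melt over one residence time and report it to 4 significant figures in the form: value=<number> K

value=163.1 K

Q_s = Q / 3600 = 96.5 / 3600 = 0.0268056 kg/s
t_res = M / Q_s = 1.88 / 0.0268056 = 70.1347 s
Geometry in metres: D = 57.5 mm → 0.0575 m, h = 5.88 mm → 0.00588 m; screw speed N = 110.2 rpm = 1.83667 rev/s
γ̇ = π·D·N / h = π · 0.0575 · 1.83667 / 0.00588 = 56.4249 s⁻¹
ΔT = η·γ̇²·t_res / (ρ·cp) = 1544 · (56.4249)² · 70.1347 / (1086 · 1946) = 163.136 K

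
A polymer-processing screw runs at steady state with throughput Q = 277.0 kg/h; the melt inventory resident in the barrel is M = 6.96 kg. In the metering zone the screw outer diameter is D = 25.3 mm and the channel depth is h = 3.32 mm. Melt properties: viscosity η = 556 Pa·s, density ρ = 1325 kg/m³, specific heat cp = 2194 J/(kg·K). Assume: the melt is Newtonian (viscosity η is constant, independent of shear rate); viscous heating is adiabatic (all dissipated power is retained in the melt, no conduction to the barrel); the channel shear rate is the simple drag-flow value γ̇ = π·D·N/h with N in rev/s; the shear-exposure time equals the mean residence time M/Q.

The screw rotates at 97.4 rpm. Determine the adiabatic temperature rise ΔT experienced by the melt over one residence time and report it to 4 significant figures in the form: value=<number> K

value=26.13 K

Q_s = Q / 3600 = 277.0 / 3600 = 0.0769444 kg/s
t_res = M / Q_s = 6.96 / 0.0769444 = 90.4549 s
Geometry in metres: D = 25.3 mm → 0.0253 m, h = 3.32 mm → 0.00332 m; screw speed N = 97.4 rpm = 1.62333 rev/s
Shear rate: γ̇ = πDN/h = π·0.0253·1.62333/0.00332 = 38.8633 s⁻¹
ΔT = η·γ̇²·t_res/(ρ·cp) = [556 × 38.8633² × 90.4549] / [1325 × 2194] = 26.1297 K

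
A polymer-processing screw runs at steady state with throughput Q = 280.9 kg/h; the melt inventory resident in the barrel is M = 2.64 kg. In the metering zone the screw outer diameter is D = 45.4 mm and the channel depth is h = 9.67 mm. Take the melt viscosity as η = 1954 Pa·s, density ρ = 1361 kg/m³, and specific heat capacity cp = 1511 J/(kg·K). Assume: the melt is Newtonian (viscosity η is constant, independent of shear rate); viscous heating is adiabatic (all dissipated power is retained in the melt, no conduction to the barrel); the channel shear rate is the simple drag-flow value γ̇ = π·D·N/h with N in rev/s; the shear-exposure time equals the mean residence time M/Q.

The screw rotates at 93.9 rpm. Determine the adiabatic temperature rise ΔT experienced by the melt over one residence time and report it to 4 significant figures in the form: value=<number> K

Q_s = Q / 3600 = 280.9 / 3600 = 0.0780278 kg/s
Mean residence time: t_res = M/Q_s = 2.64 kg / 0.0780278 kg/s = 33.8341 s
Geometry in metres: D = 45.4 mm → 0.0454 m, h = 9.67 mm → 0.00967 m; screw speed N = 93.9 rpm = 1.565 rev/s
γ̇ = π D N / h = (π)(0.0454)(1.565) / 0.00967 = 23.0831 s⁻¹
ΔT = η·γ̇²·t_res/(ρ·cp) = [1954 × 23.0831² × 33.8341] / [1361 × 1511] = 17.1295 K

value=17.13 K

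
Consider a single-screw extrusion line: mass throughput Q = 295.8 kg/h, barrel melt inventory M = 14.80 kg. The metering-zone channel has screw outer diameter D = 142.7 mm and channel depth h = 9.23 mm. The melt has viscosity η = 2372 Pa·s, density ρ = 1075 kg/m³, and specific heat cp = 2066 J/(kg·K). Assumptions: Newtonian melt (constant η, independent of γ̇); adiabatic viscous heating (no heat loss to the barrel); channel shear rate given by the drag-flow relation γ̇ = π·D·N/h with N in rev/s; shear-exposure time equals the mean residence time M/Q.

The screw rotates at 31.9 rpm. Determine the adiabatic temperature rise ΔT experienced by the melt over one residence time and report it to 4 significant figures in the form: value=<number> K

value=128.3 K

Throughput in SI: Q_s = 295.8 kg/h ÷ 3600 s/h = 0.0821667 kg/s
t_res = M / Q_s = 14.80 ÷ 0.0821667 = 180.122 s
Geometry in metres: D = 142.7 mm → 0.1427 m, h = 9.23 mm → 0.00923 m; screw speed N = 31.9 rpm = 0.531667 rev/s
γ̇ = π·D·N / h = π · 0.1427 · 0.531667 / 0.00923 = 25.8233 s⁻¹
ΔT = η·γ̇²·t_res/(ρ·cp) = [2372 × 25.8233² × 180.122] / [1075 × 2066] = 128.282 K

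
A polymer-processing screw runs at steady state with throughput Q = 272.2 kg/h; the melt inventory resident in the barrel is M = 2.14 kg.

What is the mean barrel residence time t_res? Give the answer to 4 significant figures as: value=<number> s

Convert throughput: Q = 272.2 kg/h = 272.2/3600 = 0.0756111 kg/s
t_res = M / Q_s = 2.14 ÷ 0.0756111 = 28.3027 s

value=28.30 s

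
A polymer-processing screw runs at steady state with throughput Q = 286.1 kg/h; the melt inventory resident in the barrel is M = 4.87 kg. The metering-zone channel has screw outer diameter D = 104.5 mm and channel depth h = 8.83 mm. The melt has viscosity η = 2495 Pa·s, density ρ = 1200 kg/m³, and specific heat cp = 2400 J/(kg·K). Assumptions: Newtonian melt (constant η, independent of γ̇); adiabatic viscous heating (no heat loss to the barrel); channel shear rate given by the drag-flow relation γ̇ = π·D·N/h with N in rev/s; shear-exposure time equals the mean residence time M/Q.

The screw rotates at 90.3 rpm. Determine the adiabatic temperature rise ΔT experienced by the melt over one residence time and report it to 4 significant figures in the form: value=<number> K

Throughput in SI: Q_s = 286.1 kg/h ÷ 3600 s/h = 0.0794722 kg/s
Mean residence time: t_res = M/Q_s = 4.87 kg / 0.0794722 kg/s = 61.2793 s
D = 104.5 mm = 0.1045 m;  h = 8.83 mm = 0.00883 m;  N = 90.3 rpm / 60 = 1.505 rev/s
γ̇ = π D N / h = (π)(0.1045)(1.505) / 0.00883 = 55.9554 s⁻¹
ΔT = η·γ̇²·t_res / (ρ·cp) = 2495 · (55.9554)² · 61.2793 / (1200 · 2400) = 166.217 K

value=166.2 K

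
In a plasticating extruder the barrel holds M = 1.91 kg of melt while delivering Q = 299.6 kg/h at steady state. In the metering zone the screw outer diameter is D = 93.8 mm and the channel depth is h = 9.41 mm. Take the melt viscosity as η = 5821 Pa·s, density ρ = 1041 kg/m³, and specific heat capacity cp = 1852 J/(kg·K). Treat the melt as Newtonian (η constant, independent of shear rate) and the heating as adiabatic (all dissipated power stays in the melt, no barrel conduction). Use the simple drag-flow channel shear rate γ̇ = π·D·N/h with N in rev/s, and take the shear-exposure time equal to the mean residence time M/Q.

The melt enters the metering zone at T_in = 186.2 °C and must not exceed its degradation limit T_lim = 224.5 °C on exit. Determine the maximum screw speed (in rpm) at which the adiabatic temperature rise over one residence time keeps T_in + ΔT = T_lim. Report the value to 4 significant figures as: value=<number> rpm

Throughput in SI: Q_s = 299.6 kg/h ÷ 3600 s/h = 0.0832222 kg/s
Mean residence time: t_res = M/Q_s = 1.91 kg / 0.0832222 kg/s = 22.9506 s
Geometry in SI: D = 93.8 mm → 0.0938 m, h = 9.41 mm → 0.00941 m
ΔT_a = T_lim − T_in = 224.5 °C − 186.2 °C = 38.3 K
Invert ΔT = ηγ̇²t_res/(ρcp) for γ̇: γ̇_max² = ΔT_a ρ cp / (η t_res) = 38.3·1041·1852 / (5821·22.9506) = 552.712 s⁻²
γ̇_max = √552.712 = 23.5098 s⁻¹
N_max = γ̇_max h / (πD) = 23.5098·0.00941/(π·0.0938) = 0.750734 rev/s → ×60 = 45.0441 rpm

value=45.04 rpm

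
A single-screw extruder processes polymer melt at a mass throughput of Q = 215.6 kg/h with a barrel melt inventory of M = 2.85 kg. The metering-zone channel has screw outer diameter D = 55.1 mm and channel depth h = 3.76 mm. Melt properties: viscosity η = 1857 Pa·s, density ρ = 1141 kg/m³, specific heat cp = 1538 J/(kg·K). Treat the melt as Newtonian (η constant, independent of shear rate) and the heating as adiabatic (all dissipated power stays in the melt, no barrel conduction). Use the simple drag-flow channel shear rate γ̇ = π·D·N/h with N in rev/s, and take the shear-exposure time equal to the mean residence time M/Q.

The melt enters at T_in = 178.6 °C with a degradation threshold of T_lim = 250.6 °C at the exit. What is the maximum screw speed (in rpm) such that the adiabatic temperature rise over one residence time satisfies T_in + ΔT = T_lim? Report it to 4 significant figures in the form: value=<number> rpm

value=49.28 rpm

Throughput in SI: Q_s = 215.6 kg/h ÷ 3600 s/h = 0.0598889 kg/s
t_res = M / Q_s = 2.85 ÷ 0.0598889 = 47.5881 s
D = 55.1 mm = 0.0551 m;  h = 3.76 mm = 0.00376 m
ΔT_a = T_lim − T_in = 250.6 − 178.6 = 72 K
γ̇_max² = ΔT_a·ρ·cp / (η·t_res) = [72 × 1141 × 1538] / [1857 × 47.5881] = 1429.76 s⁻²
γ̇_max = sqrt(1429.76) = 37.8122 s⁻¹
N_max = γ̇_max h / (πD) = 37.8122·0.00376/(π·0.0551) = 0.821331 rev/s → ×60 = 49.2799 rpm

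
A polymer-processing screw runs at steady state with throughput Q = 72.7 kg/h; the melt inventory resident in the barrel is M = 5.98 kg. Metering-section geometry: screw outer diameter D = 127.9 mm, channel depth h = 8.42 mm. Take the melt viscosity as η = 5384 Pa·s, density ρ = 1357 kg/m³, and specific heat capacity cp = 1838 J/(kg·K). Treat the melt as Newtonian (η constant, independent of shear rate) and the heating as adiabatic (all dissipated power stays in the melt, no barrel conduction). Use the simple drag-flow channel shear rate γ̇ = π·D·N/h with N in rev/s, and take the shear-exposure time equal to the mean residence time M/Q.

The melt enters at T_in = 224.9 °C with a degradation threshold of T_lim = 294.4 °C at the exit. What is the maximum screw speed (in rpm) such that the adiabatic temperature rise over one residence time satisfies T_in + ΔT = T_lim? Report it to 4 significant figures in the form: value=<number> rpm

Convert throughput: Q = 72.7 kg/h = 72.7/3600 = 0.0201944 kg/s
t_res = M / Q_s = 5.98 ÷ 0.0201944 = 296.121 s
Convert to metres: D = 0.1279 m, h = 0.00842 m
ΔT_a = T_lim − T_in = 294.4 − 224.9 = 69.5 K
γ̇_max² = ΔT_a·ρ·cp / (η·t_res) = [69.5 × 1357 × 1838] / [5384 × 296.121] = 108.727 s⁻²
γ̇_max = sqrt(108.727) = 10.4272 s⁻¹
Solve γ̇ = πDN/h for N: N_max = γ̇_max·h/(π·D) = 10.4272 × 0.00842 / (π × 0.1279) = 0.218504 rev/s = 13.1102 rpm

value=13.11 rpm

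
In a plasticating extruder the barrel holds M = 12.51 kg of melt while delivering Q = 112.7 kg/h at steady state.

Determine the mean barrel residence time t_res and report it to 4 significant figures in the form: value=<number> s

Throughput in SI: Q_s = 112.7 kg/h ÷ 3600 s/h = 0.0313056 kg/s
Mean residence time: t_res = M/Q_s = 12.51 kg / 0.0313056 kg/s = 399.61 s

value=399.6 s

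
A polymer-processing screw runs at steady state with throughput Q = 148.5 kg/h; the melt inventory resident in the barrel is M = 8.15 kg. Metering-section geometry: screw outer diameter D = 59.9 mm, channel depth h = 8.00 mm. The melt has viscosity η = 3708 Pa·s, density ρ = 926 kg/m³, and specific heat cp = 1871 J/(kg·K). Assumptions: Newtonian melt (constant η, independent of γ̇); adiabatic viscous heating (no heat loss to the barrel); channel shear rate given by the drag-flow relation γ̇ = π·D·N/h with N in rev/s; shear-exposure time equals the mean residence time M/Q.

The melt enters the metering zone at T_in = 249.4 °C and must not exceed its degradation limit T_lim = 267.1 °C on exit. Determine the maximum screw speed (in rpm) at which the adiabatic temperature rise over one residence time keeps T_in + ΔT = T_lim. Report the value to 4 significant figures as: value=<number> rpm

value=16.50 rpm

Convert throughput: Q = 148.5 kg/h = 148.5/3600 = 0.04125 kg/s
Mean residence time: t_res = M/Q_s = 8.15 kg / 0.04125 kg/s = 197.576 s
Convert to metres: D = 0.0599 m, h = 0.008 m
ΔT_a = T_lim − T_in = 267.1 °C − 249.4 °C = 17.7 K
Invert ΔT = ηγ̇²t_res/(ρcp) for γ̇: γ̇_max² = ΔT_a ρ cp / (η t_res) = 17.7·926·1871 / (3708·197.576) = 41.8586 s⁻²
γ̇_max = √41.8586 = 6.46982 s⁻¹
N_max = γ̇_max·h / (π·D) = 6.46982 · 0.008 / (π · 0.0599) = 0.275046 rev/s = 16.5028 rpm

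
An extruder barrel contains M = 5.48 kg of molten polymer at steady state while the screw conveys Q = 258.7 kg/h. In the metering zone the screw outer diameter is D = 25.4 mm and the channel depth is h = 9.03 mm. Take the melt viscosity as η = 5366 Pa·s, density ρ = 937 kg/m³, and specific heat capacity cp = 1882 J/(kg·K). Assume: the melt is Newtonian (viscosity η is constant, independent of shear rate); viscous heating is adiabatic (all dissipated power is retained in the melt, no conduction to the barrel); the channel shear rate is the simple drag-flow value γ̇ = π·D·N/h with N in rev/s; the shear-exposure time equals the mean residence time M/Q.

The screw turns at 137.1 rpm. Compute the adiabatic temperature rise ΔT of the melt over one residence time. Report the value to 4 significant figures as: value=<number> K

value=94.61 K

Convert throughput: Q = 258.7 kg/h = 258.7/3600 = 0.0718611 kg/s
t_res = M / Q_s = 5.48 / 0.0718611 = 76.2582 s
Geometry in metres: D = 25.4 mm → 0.0254 m, h = 9.03 mm → 0.00903 m; screw speed N = 137.1 rpm = 2.285 rev/s
γ̇ = π·D·N / h = π · 0.0254 · 2.285 / 0.00903 = 20.1921 s⁻¹
Adiabatic rise: ΔT = η γ̇² t_res / (ρ cp) = 5366·(20.1921)²·76.2582 / (937·1882) = 94.6111 K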